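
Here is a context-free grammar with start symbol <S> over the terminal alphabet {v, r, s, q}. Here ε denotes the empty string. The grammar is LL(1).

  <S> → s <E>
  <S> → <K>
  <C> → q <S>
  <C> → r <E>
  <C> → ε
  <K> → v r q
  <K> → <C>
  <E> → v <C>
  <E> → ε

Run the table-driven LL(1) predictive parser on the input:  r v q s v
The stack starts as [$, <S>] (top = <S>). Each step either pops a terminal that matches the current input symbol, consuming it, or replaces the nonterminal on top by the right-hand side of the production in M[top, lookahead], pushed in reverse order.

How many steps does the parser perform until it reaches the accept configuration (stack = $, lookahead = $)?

      Stack    Input        Action
   1  $ <S>    r v q s v $  expand <S> → <K>
   2  $ <K>    r v q s v $  expand <K> → <C>
   3  $ <C>    r v q s v $  expand <C> → r <E>
   4  $ <E> r  r v q s v $  match r
   5  $ <E>    v q s v $    expand <E> → v <C>
   6  $ <C> v  v q s v $    match v
   7  $ <C>    q s v $      expand <C> → q <S>
   8  $ <S> q  q s v $      match q
   9  $ <S>    s v $        expand <S> → s <E>
  10  $ <E> s  s v $        match s
  11  $ <E>    v $          expand <E> → v <C>
  12  $ <C> v  v $          match v
  13  $ <C>    $            expand <C> → ε
Accept reached after 13 steps.

13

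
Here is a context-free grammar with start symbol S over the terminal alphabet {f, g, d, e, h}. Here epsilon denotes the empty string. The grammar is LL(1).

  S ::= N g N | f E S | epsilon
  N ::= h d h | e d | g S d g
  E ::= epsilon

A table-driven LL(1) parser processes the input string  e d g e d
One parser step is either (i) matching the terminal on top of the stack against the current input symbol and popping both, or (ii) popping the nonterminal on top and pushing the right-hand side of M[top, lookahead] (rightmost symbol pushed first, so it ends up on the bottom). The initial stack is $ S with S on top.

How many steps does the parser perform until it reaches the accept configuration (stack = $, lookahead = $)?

8

step 1: stack=$ S  input=e d g e d $  — expand S ::= N g N
step 2: stack=$ N g N  input=e d g e d $  — expand N ::= e d
step 3: stack=$ N g d e  input=e d g e d $  — match e
step 4: stack=$ N g d  input=d g e d $  — match d
step 5: stack=$ N g  input=g e d $  — match g
step 6: stack=$ N  input=e d $  — expand N ::= e d
step 7: stack=$ d e  input=e d $  — match e
step 8: stack=$ d  input=d $  — match d
Accept reached after 8 steps.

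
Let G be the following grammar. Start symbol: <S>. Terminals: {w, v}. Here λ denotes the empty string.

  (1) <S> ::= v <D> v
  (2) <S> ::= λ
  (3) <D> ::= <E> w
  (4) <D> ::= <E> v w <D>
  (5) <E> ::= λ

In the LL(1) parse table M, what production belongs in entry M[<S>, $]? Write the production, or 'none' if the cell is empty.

FIRST(<S>) = {λ, v}
FIRST(<E>) = {λ}
FIRST(<D>) = {v, w}  (via <E> w, <E> v w <D>)
FOLLOW(<S>) includes $ since <S> is the start symbol.
FOLLOW(<S>): <S> appears on no right-hand side. Thus FOLLOW(<S>) = {$}.
For <S> ::= v <D> v: FIRST(v <D> v) = {v}, so it goes in M[<S>, t] for t ∈ {v}.
For <S> ::= λ: FIRST(λ) = {λ}, so it goes in M[<S>, t] for t ∈ {}; since λ ∈ FIRST, also for every t ∈ FOLLOW(<S>) = {$}.

<S> ::= λ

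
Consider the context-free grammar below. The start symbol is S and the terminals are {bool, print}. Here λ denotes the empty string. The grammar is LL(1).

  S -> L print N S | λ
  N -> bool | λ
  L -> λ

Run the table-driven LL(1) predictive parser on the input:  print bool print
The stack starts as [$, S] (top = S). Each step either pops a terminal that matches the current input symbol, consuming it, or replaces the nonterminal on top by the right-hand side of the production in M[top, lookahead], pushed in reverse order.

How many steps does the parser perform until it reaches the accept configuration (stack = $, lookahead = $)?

      Stack          Input               Action
   1  $ S            print bool print $  expand S -> L print N S
   2  $ S N print L  print bool print $  expand L -> λ
   3  $ S N print    print bool print $  match print
   4  $ S N          bool print $        expand N -> bool
   5  $ S bool       bool print $        match bool
   6  $ S            print $             expand S -> L print N S
   7  $ S N print L  print $             expand L -> λ
   8  $ S N print    print $             match print
   9  $ S N          $                   expand N -> λ
  10  $ S            $                   expand S -> λ
Accept reached after 10 steps.

10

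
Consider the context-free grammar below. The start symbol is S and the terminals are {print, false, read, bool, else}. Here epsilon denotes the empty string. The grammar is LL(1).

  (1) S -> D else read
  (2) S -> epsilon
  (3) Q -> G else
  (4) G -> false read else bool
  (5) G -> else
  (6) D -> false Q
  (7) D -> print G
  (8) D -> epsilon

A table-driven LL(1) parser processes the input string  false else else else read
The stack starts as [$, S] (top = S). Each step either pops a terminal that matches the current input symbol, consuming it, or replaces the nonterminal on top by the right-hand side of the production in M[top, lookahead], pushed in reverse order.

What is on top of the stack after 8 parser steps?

read

step 1: stack=$ S  input=false else else else read $  — expand S -> D else read
step 2: stack=$ read else D  input=false else else else read $  — expand D -> false Q
step 3: stack=$ read else Q false  input=false else else else read $  — match false
step 4: stack=$ read else Q  input=else else else read $  — expand Q -> G else
step 5: stack=$ read else else G  input=else else else read $  — expand G -> else
step 6: stack=$ read else else else  input=else else else read $  — match else
step 7: stack=$ read else else  input=else else read $  — match else
step 8: stack=$ read else  input=else read $  — match else
Stack after step 8: $ read (top = read).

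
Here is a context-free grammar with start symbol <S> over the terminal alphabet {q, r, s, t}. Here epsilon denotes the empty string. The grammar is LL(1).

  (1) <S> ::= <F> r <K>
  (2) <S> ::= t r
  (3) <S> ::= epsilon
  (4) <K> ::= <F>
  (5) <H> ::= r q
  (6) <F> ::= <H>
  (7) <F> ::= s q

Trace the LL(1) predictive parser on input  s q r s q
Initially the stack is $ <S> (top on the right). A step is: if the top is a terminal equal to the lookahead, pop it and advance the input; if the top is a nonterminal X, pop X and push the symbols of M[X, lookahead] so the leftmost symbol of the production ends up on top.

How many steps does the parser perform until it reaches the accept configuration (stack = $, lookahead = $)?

step 1: stack=$ <S>  input=s q r s q $  — expand <S> ::= <F> r <K>
step 2: stack=$ <K> r <F>  input=s q r s q $  — expand <F> ::= s q
step 3: stack=$ <K> r q s  input=s q r s q $  — match s
step 4: stack=$ <K> r q  input=q r s q $  — match q
step 5: stack=$ <K> r  input=r s q $  — match r
step 6: stack=$ <K>  input=s q $  — expand <K> ::= <F>
step 7: stack=$ <F>  input=s q $  — expand <F> ::= s q
step 8: stack=$ q s  input=s q $  — match s
step 9: stack=$ q  input=q $  — match q
Accept reached after 9 steps.

9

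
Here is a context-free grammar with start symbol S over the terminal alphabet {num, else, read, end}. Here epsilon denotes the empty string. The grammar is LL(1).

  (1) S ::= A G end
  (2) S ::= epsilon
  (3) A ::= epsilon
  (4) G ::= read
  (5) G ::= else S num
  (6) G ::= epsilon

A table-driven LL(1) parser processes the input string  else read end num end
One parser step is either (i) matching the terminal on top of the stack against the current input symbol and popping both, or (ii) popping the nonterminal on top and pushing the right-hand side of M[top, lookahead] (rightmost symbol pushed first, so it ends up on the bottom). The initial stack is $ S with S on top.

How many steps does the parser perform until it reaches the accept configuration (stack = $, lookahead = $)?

step 1: stack=$ S  input=else read end num end $  — expand S ::= A G end
step 2: stack=$ end G A  input=else read end num end $  — expand A ::= epsilon
step 3: stack=$ end G  input=else read end num end $  — expand G ::= else S num
step 4: stack=$ end num S else  input=else read end num end $  — match else
step 5: stack=$ end num S  input=read end num end $  — expand S ::= A G end
step 6: stack=$ end num end G A  input=read end num end $  — expand A ::= epsilon
step 7: stack=$ end num end G  input=read end num end $  — expand G ::= read
step 8: stack=$ end num end read  input=read end num end $  — match read
step 9: stack=$ end num end  input=end num end $  — match end
step 10: stack=$ end num  input=num end $  — match num
step 11: stack=$ end  input=end $  — match end
Accept reached after 11 steps.

11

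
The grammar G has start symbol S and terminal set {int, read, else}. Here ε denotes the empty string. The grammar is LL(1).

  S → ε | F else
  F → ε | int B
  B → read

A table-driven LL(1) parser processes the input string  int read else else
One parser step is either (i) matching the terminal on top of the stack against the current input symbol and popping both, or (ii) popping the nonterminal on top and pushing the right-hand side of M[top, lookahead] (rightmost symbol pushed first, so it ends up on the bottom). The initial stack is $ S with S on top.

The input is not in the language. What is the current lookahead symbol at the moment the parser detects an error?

     Stack         Input                 Action
  1  $ S           int read else else $  expand S → F else
  2  $ else F      int read else else $  expand F → int B
  3  $ else B int  int read else else $  match int
  4  $ else B      read else else $      expand B → read
  5  $ else read   read else else $      match read
  6  $ else        else else $           match else
  7  $             else $                error: stack empty but input remains

else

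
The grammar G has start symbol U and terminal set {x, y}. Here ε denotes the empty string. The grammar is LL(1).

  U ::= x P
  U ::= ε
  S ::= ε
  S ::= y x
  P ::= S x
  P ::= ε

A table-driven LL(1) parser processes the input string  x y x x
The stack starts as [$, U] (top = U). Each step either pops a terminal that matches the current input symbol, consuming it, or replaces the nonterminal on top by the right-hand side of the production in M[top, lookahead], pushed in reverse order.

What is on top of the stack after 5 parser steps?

     Stack    Input      Action
  1  $ U      x y x x $  expand U ::= x P
  2  $ P x    x y x x $  match x
  3  $ P      y x x $    expand P ::= S x
  4  $ x S    y x x $    expand S ::= y x
  5  $ x x y  y x x $    match y
Stack after step 5: $ x x (top = x).

x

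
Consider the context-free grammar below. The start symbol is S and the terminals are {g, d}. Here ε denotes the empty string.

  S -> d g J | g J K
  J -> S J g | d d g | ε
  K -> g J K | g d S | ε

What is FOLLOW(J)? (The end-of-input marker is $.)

{$, d, g}

FIRST(S): from S->d g J we get {d}; from S->g J K we get {g}. So FIRST(S) = {d, g}.
FIRST(K): from K->g J K we get {g}; from K->g d S we get {g}; from K->ε we get {ε}. So FIRST(K) = {ε, g}.
FIRST(J): from J->S J g we get {d, g}; from J->d d g we get {d}; from J->ε we get {ε}. So FIRST(J) = {ε, d, g}.
FOLLOW(S) includes $ since S is the start symbol.
FOLLOW(S): in J->S J g, S is followed by J g with FIRST {d, g}; in K->g d S, the suffix after S is empty, so FOLLOW(S) ⊇ FOLLOW(K) = {$, d, g}. Thus FOLLOW(S) = {$, d, g}.
FOLLOW(K): in S->g J K, the suffix after K is empty, so FOLLOW(K) ⊇ FOLLOW(S) = {$, d, g}; in K->g J K, the suffix after K is empty (adds nothing new). Thus FOLLOW(K) = {$, d, g}.
FOLLOW(J): in S->d g J, the suffix after J is empty, so FOLLOW(J) ⊇ FOLLOW(S) = {$, d, g}; in S->g J K, J is followed by K with FIRST {ε, g}; in S->g J K, the suffix after J is nullable, so FOLLOW(J) ⊇ FOLLOW(S) = {$, d, g}; in J->S J g, J is followed by g with FIRST {g}; in K->g J K, J is followed by K with FIRST {ε, g}; in K->g J K, the suffix after J is nullable, so FOLLOW(J) ⊇ FOLLOW(K) = {$, d, g}. Thus FOLLOW(J) = {$, d, g}.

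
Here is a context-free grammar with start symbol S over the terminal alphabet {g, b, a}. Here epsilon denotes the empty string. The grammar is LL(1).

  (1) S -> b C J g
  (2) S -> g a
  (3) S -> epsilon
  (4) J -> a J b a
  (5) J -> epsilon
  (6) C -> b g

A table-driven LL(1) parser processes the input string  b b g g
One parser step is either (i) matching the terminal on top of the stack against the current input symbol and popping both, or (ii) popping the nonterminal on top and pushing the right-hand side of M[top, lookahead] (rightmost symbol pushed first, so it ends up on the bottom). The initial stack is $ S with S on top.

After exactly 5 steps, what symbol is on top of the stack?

step 1: stack=$ S  input=b b g g $  — expand S -> b C J g
step 2: stack=$ g J C b  input=b b g g $  — match b
step 3: stack=$ g J C  input=b g g $  — expand C -> b g
step 4: stack=$ g J g b  input=b g g $  — match b
step 5: stack=$ g J g  input=g g $  — match g
Stack after step 5: $ g J (top = J).

J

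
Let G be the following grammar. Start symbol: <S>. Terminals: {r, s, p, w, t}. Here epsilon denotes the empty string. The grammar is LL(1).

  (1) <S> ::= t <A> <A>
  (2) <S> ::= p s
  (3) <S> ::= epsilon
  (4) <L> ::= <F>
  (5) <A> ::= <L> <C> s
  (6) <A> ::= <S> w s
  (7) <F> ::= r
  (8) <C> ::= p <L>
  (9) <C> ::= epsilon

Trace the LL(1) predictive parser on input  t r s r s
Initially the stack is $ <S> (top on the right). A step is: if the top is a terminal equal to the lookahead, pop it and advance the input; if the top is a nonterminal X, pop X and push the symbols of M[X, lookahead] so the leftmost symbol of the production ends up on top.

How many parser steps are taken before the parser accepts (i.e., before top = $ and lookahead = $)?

14

step 1: stack=$ <S>  input=t r s r s $  — expand <S> ::= t <A> <A>
step 2: stack=$ <A> <A> t  input=t r s r s $  — match t
step 3: stack=$ <A> <A>  input=r s r s $  — expand <A> ::= <L> <C> s
step 4: stack=$ <A> s <C> <L>  input=r s r s $  — expand <L> ::= <F>
step 5: stack=$ <A> s <C> <F>  input=r s r s $  — expand <F> ::= r
step 6: stack=$ <A> s <C> r  input=r s r s $  — match r
step 7: stack=$ <A> s <C>  input=s r s $  — expand <C> ::= epsilon
step 8: stack=$ <A> s  input=s r s $  — match s
step 9: stack=$ <A>  input=r s $  — expand <A> ::= <L> <C> s
step 10: stack=$ s <C> <L>  input=r s $  — expand <L> ::= <F>
step 11: stack=$ s <C> <F>  input=r s $  — expand <F> ::= r
step 12: stack=$ s <C> r  input=r s $  — match r
step 13: stack=$ s <C>  input=s $  — expand <C> ::= epsilon
step 14: stack=$ s  input=s $  — match s
Accept reached after 14 steps.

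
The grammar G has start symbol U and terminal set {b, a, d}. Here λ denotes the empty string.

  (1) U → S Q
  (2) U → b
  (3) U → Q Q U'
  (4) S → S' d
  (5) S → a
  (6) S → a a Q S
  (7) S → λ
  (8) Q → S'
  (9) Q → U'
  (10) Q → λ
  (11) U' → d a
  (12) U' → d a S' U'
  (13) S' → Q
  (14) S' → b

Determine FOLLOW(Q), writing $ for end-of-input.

{$, a, b, d}

FIRST(U') = {d}
FIRST(U) = {λ, a, b, d}  (via S Q, Q Q U')
FIRST(S) = {λ, a, b, d}  (via S' d)
FIRST(Q) = {λ, b, d}  (via S', U')
FIRST(S') = {λ, b, d}  (via Q)
FOLLOW(U) includes $ since U is the start symbol.
FOLLOW(U): U appears on no right-hand side. Thus FOLLOW(U) = {$}.
FOLLOW(S): in U→S Q, S is followed by Q with FIRST {λ, b, d}; in U→S Q, the suffix after S is nullable, so FOLLOW(S) ⊇ FOLLOW(U) = {$}; in S→a a Q S, the suffix after S is empty (adds nothing new). Thus FOLLOW(S) = {$, b, d}.
FOLLOW(Q): in U→S Q, the suffix after Q is empty, so FOLLOW(Q) ⊇ FOLLOW(U) = {$}; in U→Q Q U' (occurrence 1), Q is followed by Q U' with FIRST {b, d}; in U→Q Q U' (occurrence 2), Q is followed by U' with FIRST {d}; in S→a a Q S, Q is followed by S with FIRST {λ, a, b, d}; in S→a a Q S, the suffix after Q is nullable, so FOLLOW(Q) ⊇ FOLLOW(S) = {$, b, d}; in S'→Q, the suffix after Q is empty, so FOLLOW(Q) ⊇ FOLLOW(S') = {$, a, b, d}. Thus FOLLOW(Q) = {$, a, b, d}.
FOLLOW(U'): in U→Q Q U', the suffix after U' is empty, so FOLLOW(U') ⊇ FOLLOW(U) = {$}; in Q→U', the suffix after U' is empty, so FOLLOW(U') ⊇ FOLLOW(Q) = {$, a, b, d}; in U'→d a S' U', the suffix after U' is empty (adds nothing new). Thus FOLLOW(U') = {$, a, b, d}.
FOLLOW(S'): in S→S' d, S' is followed by d with FIRST {d}; in Q→S', the suffix after S' is empty, so FOLLOW(S') ⊇ FOLLOW(Q) = {$, a, b, d}; in U'→d a S' U', S' is followed by U' with FIRST {d}. Thus FOLLOW(S') = {$, a, b, d}.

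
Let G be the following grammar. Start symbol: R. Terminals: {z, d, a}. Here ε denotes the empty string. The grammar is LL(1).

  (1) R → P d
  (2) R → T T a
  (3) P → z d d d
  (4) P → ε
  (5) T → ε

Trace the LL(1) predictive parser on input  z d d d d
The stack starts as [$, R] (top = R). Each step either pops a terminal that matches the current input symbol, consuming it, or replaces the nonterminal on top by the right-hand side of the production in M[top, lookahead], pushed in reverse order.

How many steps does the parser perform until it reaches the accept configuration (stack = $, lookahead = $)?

7

     Stack        Input        Action
  1  $ R          z d d d d $  expand R → P d
  2  $ d P        z d d d d $  expand P → z d d d
  3  $ d d d d z  z d d d d $  match z
  4  $ d d d d    d d d d $    match d
  5  $ d d d      d d d $      match d
  6  $ d d        d d $        match d
  7  $ d          d $          match d
Accept reached after 7 steps.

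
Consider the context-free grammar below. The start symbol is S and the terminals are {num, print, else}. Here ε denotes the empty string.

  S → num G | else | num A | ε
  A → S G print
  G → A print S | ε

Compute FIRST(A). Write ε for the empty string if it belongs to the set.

FIRST(S): from S→num G we get {num}; from S→else we get {else}; from S→num A we get {num}; from S→ε we get {ε}. So FIRST(S) = {ε, else, num}.
FIRST(A): from A→S G print we get {else, num, print}. So FIRST(A) = {else, num, print}.
FIRST(G): from G→A print S we get {else, num, print}; from G→ε we get {ε}. So FIRST(G) = {ε, else, num, print}.

{else, num, print}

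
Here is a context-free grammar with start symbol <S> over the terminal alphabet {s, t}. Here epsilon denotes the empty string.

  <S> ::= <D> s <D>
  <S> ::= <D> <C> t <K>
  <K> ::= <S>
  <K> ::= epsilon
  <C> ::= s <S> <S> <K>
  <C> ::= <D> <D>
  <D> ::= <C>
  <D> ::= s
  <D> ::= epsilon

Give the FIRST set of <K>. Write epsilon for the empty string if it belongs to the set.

FIRST(<S>) = {s, t}  (via <D> s <D>, <D> <C> t <K>)
FIRST(<K>) = {epsilon, s, t}  (via <S>)
FIRST(<C>) = {epsilon, s}  (via <D> <D>)
FIRST(<D>) = {epsilon, s}  (via <C>)

{epsilon, s, t}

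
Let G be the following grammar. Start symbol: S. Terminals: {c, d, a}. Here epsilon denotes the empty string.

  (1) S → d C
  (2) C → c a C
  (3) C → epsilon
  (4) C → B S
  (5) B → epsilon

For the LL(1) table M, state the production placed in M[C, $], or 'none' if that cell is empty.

C → epsilon

FIRST(S) = {d}
FIRST(B) = {epsilon}
FIRST(C) = {epsilon, c, d}  (via B S)
FOLLOW(S) includes $ since S is the start symbol.
FOLLOW(S): in C→B S, the suffix after S is empty, so FOLLOW(S) ⊇ FOLLOW(C) = {$}. Thus FOLLOW(S) = {$}.
FOLLOW(C): in S→d C, the suffix after C is empty, so FOLLOW(C) ⊇ FOLLOW(S) = {$}; in C→c a C, the suffix after C is empty (adds nothing new). Thus FOLLOW(C) = {$}.
For C → c a C: FIRST(c a C) = {c}, so it goes in M[C, t] for t ∈ {c}.
For C → epsilon: FIRST(epsilon) = {epsilon}, so it goes in M[C, t] for t ∈ {}; since epsilon ∈ FIRST, also for every t ∈ FOLLOW(C) = {$}.
For C → B S: FIRST(B S) = {d}, so it goes in M[C, t] for t ∈ {d}.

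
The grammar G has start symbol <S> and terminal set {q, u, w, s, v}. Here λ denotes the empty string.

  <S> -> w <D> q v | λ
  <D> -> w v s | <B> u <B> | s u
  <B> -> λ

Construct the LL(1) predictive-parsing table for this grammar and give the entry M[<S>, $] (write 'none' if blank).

<S> -> λ

FIRST(<S>) = {λ, w}
FIRST(<B>) = {λ}
FIRST(<D>) = {s, u, w}  (via <B> u <B>)
FOLLOW(<S>) includes $ since <S> is the start symbol.
FOLLOW(<S>): <S> appears on no right-hand side. Thus FOLLOW(<S>) = {$}.
For <S> -> w <D> q v: FIRST(w <D> q v) = {w}, so it goes in M[<S>, t] for t ∈ {w}.
For <S> -> λ: FIRST(λ) = {λ}, so it goes in M[<S>, t] for t ∈ {}; since λ ∈ FIRST, also for every t ∈ FOLLOW(<S>) = {$}.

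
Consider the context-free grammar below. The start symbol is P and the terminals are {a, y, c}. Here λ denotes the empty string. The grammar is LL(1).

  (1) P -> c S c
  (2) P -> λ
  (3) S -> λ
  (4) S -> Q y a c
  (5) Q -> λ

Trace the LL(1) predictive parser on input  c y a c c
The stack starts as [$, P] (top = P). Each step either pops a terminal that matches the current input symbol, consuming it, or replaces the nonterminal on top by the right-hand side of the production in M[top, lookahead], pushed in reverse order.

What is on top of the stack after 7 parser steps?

     Stack        Input        Action
  1  $ P          c y a c c $  expand P -> c S c
  2  $ c S c      c y a c c $  match c
  3  $ c S        y a c c $    expand S -> Q y a c
  4  $ c c a y Q  y a c c $    expand Q -> λ
  5  $ c c a y    y a c c $    match y
  6  $ c c a      a c c $      match a
  7  $ c c        c c $        match c
Stack after step 7: $ c (top = c).

c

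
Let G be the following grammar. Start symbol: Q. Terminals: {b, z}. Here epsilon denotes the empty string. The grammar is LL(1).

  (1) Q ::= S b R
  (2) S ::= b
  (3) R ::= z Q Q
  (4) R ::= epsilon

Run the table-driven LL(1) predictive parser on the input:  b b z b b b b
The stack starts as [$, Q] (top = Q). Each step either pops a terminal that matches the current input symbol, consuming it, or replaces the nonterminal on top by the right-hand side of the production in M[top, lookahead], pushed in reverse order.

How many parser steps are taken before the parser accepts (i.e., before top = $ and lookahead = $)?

      Stack      Input            Action
   1  $ Q        b b z b b b b $  expand Q ::= S b R
   2  $ R b S    b b z b b b b $  expand S ::= b
   3  $ R b b    b b z b b b b $  match b
   4  $ R b      b z b b b b $    match b
   5  $ R        z b b b b $      expand R ::= z Q Q
   6  $ Q Q z    z b b b b $      match z
   7  $ Q Q      b b b b $        expand Q ::= S b R
   8  $ Q R b S  b b b b $        expand S ::= b
   9  $ Q R b b  b b b b $        match b
  10  $ Q R b    b b b $          match b
  11  $ Q R      b b $            expand R ::= epsilon
  12  $ Q        b b $            expand Q ::= S b R
  13  $ R b S    b b $            expand S ::= b
  14  $ R b b    b b $            match b
  15  $ R b      b $              match b
  16  $ R        $                expand R ::= epsilon
Accept reached after 16 steps.

16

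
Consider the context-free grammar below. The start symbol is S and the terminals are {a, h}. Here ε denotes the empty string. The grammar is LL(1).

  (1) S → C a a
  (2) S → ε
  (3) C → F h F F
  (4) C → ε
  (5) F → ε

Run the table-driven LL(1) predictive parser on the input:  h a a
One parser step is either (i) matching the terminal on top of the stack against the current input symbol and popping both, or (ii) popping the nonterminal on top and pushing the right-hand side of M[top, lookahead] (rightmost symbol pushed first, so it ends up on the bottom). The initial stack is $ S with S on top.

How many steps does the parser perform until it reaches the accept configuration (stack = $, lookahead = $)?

8

step 1: stack=$ S  input=h a a $  — expand S → C a a
step 2: stack=$ a a C  input=h a a $  — expand C → F h F F
step 3: stack=$ a a F F h F  input=h a a $  — expand F → ε
step 4: stack=$ a a F F h  input=h a a $  — match h
step 5: stack=$ a a F F  input=a a $  — expand F → ε
step 6: stack=$ a a F  input=a a $  — expand F → ε
step 7: stack=$ a a  input=a a $  — match a
step 8: stack=$ a  input=a $  — match a
Accept reached after 8 steps.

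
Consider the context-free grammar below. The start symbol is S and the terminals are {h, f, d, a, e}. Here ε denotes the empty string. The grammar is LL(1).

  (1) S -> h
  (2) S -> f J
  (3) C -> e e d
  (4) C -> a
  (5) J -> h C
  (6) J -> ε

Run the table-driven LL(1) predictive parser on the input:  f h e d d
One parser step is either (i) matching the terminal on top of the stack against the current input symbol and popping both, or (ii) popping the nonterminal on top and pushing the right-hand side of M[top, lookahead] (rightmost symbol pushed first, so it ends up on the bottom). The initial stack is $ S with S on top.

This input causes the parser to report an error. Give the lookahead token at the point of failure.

d

step 1: stack=$ S  input=f h e d d $  — expand S -> f J
step 2: stack=$ J f  input=f h e d d $  — match f
step 3: stack=$ J  input=h e d d $  — expand J -> h C
step 4: stack=$ C h  input=h e d d $  — match h
step 5: stack=$ C  input=e d d $  — expand C -> e e d
step 6: stack=$ d e e  input=e d d $  — match e
step 7: stack=$ d e  input=d d $  — error: top is terminal e but lookahead is d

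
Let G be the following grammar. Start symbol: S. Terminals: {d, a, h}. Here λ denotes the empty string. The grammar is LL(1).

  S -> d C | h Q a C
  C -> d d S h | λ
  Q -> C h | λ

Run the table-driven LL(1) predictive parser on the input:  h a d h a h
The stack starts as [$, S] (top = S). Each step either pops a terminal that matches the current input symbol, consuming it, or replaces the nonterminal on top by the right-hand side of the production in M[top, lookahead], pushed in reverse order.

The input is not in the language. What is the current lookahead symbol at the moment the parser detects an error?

     Stack      Input          Action
  1  $ S        h a d h a h $  expand S -> h Q a C
  2  $ C a Q h  h a d h a h $  match h
  3  $ C a Q    a d h a h $    expand Q -> λ
  4  $ C a      a d h a h $    match a
  5  $ C        d h a h $      expand C -> d d S h
  6  $ h S d d  d h a h $      match d
  7  $ h S d    h a h $        error: top is terminal d but lookahead is h

h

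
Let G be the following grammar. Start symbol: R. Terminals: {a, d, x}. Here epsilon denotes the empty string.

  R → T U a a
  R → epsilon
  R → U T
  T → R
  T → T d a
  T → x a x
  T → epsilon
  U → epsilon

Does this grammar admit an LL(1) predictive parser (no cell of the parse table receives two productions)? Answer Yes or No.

No

FIRST(R) = {epsilon, a, d, x}
FIRST(T) = {epsilon, a, d, x}
FIRST(U) = {epsilon}
FOLLOW(R) = {$, a, d}
FOLLOW(T) = {$, a, d}
FOLLOW(U) = {$, a, d, x}
Cell M[R, $] receives both R → epsilon and R → U T — the grammar is not LL(1).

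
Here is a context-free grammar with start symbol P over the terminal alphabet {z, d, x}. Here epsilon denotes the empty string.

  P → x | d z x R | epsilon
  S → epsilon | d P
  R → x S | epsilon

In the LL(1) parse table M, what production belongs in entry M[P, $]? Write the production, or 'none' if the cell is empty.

P → epsilon

FIRST(P) = {epsilon, d, x}
FIRST(S) = {epsilon, d}
FIRST(R) = {epsilon, x}
FOLLOW(P) includes $ since P is the start symbol.
FOLLOW(P): in S→d P, the suffix after P is empty, so FOLLOW(P) ⊇ FOLLOW(S) = {$}. Thus FOLLOW(P) = {$}.
FOLLOW(S): in R→x S, the suffix after S is empty, so FOLLOW(S) ⊇ FOLLOW(R) = {$}. Thus FOLLOW(S) = {$}.
For P → x: FIRST(x) = {x}, so it goes in M[P, t] for t ∈ {x}.
For P → d z x R: FIRST(d z x R) = {d}, so it goes in M[P, t] for t ∈ {d}.
For P → epsilon: FIRST(epsilon) = {epsilon}, so it goes in M[P, t] for t ∈ {}; since epsilon ∈ FIRST, also for every t ∈ FOLLOW(P) = {$}.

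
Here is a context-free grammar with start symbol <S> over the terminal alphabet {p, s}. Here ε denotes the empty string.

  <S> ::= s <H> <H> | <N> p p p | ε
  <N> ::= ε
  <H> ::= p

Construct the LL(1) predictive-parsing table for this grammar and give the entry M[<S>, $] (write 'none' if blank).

<S> ::= ε

FIRST(<N>) = {ε}
FIRST(<H>) = {p}
FIRST(<S>) = {ε, p, s}  (via <N> p p p)
FOLLOW(<S>) includes $ since <S> is the start symbol.
FOLLOW(<S>): <S> appears on no right-hand side. Thus FOLLOW(<S>) = {$}.
For <S> ::= s <H> <H>: FIRST(s <H> <H>) = {s}, so it goes in M[<S>, t] for t ∈ {s}.
For <S> ::= <N> p p p: FIRST(<N> p p p) = {p}, so it goes in M[<S>, t] for t ∈ {p}.
For <S> ::= ε: FIRST(ε) = {ε}, so it goes in M[<S>, t] for t ∈ {}; since ε ∈ FIRST, also for every t ∈ FOLLOW(<S>) = {$}.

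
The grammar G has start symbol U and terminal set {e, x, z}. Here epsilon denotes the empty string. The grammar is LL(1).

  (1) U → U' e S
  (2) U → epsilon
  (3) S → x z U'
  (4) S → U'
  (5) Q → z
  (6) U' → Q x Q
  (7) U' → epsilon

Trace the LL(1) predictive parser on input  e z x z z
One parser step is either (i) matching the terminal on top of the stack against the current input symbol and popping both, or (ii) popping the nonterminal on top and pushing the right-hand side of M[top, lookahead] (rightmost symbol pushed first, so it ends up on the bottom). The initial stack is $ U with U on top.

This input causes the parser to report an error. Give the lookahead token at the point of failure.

      Stack     Input        Action
   1  $ U       e z x z z $  expand U → U' e S
   2  $ S e U'  e z x z z $  expand U' → epsilon
   3  $ S e     e z x z z $  match e
   4  $ S       z x z z $    expand S → U'
   5  $ U'      z x z z $    expand U' → Q x Q
   6  $ Q x Q   z x z z $    expand Q → z
   7  $ Q x z   z x z z $    match z
   8  $ Q x     x z z $      match x
   9  $ Q       z z $        expand Q → z
  10  $ z       z z $        match z
  11  $         z $          error: stack empty but input remains

z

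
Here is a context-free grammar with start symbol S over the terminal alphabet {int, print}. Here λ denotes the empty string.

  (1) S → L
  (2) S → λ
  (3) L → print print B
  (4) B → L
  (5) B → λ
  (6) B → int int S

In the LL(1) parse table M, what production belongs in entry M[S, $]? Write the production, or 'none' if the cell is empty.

FIRST(L) = {print}
FIRST(S) = {λ, print}  (via L)
FIRST(B) = {λ, int, print}  (via L)
FOLLOW(S) includes $ since S is the start symbol.
FOLLOW(S): in B→int int S, the suffix after S is empty, so FOLLOW(S) ⊇ FOLLOW(B) = {$}. Thus FOLLOW(S) = {$}.
FOLLOW(B): in L→print print B, the suffix after B is empty, so FOLLOW(B) ⊇ FOLLOW(L) = {$}. Thus FOLLOW(B) = {$}.
For S → L: FIRST(L) = {print}, so it goes in M[S, t] for t ∈ {print}.
For S → λ: FIRST(λ) = {λ}, so it goes in M[S, t] for t ∈ {}; since λ ∈ FIRST, also for every t ∈ FOLLOW(S) = {$}.

S → λ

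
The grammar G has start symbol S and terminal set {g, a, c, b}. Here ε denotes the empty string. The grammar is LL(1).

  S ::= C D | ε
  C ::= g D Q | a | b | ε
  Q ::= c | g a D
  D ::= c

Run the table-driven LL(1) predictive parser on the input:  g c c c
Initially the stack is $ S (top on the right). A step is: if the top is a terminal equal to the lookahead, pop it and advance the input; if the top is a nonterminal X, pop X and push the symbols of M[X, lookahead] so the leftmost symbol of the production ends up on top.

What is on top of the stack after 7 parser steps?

D

step 1: stack=$ S  input=g c c c $  — expand S ::= C D
step 2: stack=$ D C  input=g c c c $  — expand C ::= g D Q
step 3: stack=$ D Q D g  input=g c c c $  — match g
step 4: stack=$ D Q D  input=c c c $  — expand D ::= c
step 5: stack=$ D Q c  input=c c c $  — match c
step 6: stack=$ D Q  input=c c $  — expand Q ::= c
step 7: stack=$ D c  input=c c $  — match c
Stack after step 7: $ D (top = D).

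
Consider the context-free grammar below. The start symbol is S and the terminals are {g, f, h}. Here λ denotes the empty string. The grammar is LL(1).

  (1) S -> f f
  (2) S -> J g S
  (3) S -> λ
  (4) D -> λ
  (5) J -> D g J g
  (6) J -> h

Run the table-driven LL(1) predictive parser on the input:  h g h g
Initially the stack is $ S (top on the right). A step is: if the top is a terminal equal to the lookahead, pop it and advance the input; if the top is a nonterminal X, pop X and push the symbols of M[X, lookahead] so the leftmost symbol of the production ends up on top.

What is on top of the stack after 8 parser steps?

     Stack    Input      Action
  1  $ S      h g h g $  expand S -> J g S
  2  $ S g J  h g h g $  expand J -> h
  3  $ S g h  h g h g $  match h
  4  $ S g    g h g $    match g
  5  $ S      h g $      expand S -> J g S
  6  $ S g J  h g $      expand J -> h
  7  $ S g h  h g $      match h
  8  $ S g    g $        match g
Stack after step 8: $ S (top = S).

S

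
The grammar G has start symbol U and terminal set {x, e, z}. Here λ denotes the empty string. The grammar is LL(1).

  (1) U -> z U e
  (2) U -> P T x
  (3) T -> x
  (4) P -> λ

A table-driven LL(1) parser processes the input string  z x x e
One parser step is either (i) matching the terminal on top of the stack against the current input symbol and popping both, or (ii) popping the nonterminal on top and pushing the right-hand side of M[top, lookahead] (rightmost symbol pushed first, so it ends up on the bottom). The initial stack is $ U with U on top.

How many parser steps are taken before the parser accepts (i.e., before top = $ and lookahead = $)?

     Stack      Input      Action
  1  $ U        z x x e $  expand U -> z U e
  2  $ e U z    z x x e $  match z
  3  $ e U      x x e $    expand U -> P T x
  4  $ e x T P  x x e $    expand P -> λ
  5  $ e x T    x x e $    expand T -> x
  6  $ e x x    x x e $    match x
  7  $ e x      x e $      match x
  8  $ e        e $        match e
Accept reached after 8 steps.

8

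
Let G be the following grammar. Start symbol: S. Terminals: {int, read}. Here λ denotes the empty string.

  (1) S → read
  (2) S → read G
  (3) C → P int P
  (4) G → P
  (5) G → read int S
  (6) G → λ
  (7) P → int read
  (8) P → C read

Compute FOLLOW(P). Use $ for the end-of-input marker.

FIRST(S): from S→read we get {read}; from S→read G we get {read}. So FIRST(S) = {read}.
FIRST(C): from C→P int P we get {int}. So FIRST(C) = {int}.
FIRST(P): from P→int read we get {int}; from P→C read we get {int}. So FIRST(P) = {int}.
FIRST(G): from G→P we get {int}; from G→read int S we get {read}; from G→λ we get {λ}. So FIRST(G) = {λ, int, read}.
FOLLOW(S) includes $ since S is the start symbol.
FOLLOW(C): in P→C read, C is followed by read with FIRST {read}. Thus FOLLOW(C) = {read}.
FOLLOW(S): in G→read int S, the suffix after S is empty, so FOLLOW(S) ⊇ FOLLOW(G) = {$}. Thus FOLLOW(S) = {$}.
FOLLOW(G): in S→read G, the suffix after G is empty, so FOLLOW(G) ⊇ FOLLOW(S) = {$}. Thus FOLLOW(G) = {$}.
FOLLOW(P): in C→P int P (occurrence 1), P is followed by int P with FIRST {int}; in C→P int P (occurrence 2), the suffix after P is empty, so FOLLOW(P) ⊇ FOLLOW(C) = {read}; in G→P, the suffix after P is empty, so FOLLOW(P) ⊇ FOLLOW(G) = {$}. Thus FOLLOW(P) = {$, int, read}.

{$, int, read}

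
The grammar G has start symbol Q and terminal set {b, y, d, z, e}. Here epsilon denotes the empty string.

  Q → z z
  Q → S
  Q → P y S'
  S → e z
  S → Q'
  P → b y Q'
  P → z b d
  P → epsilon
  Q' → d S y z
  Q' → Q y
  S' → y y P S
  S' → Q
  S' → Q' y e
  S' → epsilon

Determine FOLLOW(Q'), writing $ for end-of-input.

FIRST(P): from P→b y Q' we get {b}; from P→z b d we get {z}; from P→epsilon we get {epsilon}. So FIRST(P) = {epsilon, b, z}.
FIRST(Q): from Q→z z we get {z}; from Q→S we get {b, d, e, y, z}; from Q→P y S' we get {b, y, z}. So FIRST(Q) = {b, d, e, y, z}.
FIRST(Q'): from Q'→d S y z we get {d}; from Q'→Q y we get {b, d, e, y, z}. So FIRST(Q') = {b, d, e, y, z}.
FIRST(S): from S→e z we get {e}; from S→Q' we get {b, d, e, y, z}. So FIRST(S) = {b, d, e, y, z}.
FIRST(S'): from S'→y y P S we get {y}; from S'→Q we get {b, d, e, y, z}; from S'→Q' y e we get {b, d, e, y, z}; from S'→epsilon we get {epsilon}. So FIRST(S') = {epsilon, b, d, e, y, z}.
FOLLOW(Q) includes $ since Q is the start symbol.
FOLLOW(P): in Q→P y S', P is followed by y S' with FIRST {y}; in S'→y y P S, P is followed by S with FIRST {b, d, e, y, z}. Thus FOLLOW(P) = {b, d, e, y, z}.
FOLLOW(Q): in Q'→Q y, Q is followed by y with FIRST {y}; in S'→Q, the suffix after Q is empty, so FOLLOW(Q) ⊇ FOLLOW(S') = {$, y}. Thus FOLLOW(Q) = {$, y}.
FOLLOW(S'): in Q→P y S', the suffix after S' is empty, so FOLLOW(S') ⊇ FOLLOW(Q) = {$, y}. Thus FOLLOW(S') = {$, y}.
FOLLOW(S): in Q→S, the suffix after S is empty, so FOLLOW(S) ⊇ FOLLOW(Q) = {$, y}; in Q'→d S y z, S is followed by y z with FIRST {y}; in S'→y y P S, the suffix after S is empty, so FOLLOW(S) ⊇ FOLLOW(S') = {$, y}. Thus FOLLOW(S) = {$, y}.
FOLLOW(Q'): in S→Q', the suffix after Q' is empty, so FOLLOW(Q') ⊇ FOLLOW(S) = {$, y}; in P→b y Q', the suffix after Q' is empty, so FOLLOW(Q') ⊇ FOLLOW(P) = {b, d, e, y, z}; in S'→Q' y e, Q' is followed by y e with FIRST {y}. Thus FOLLOW(Q') = {$, b, d, e, y, z}.

{$, b, d, e, y, z}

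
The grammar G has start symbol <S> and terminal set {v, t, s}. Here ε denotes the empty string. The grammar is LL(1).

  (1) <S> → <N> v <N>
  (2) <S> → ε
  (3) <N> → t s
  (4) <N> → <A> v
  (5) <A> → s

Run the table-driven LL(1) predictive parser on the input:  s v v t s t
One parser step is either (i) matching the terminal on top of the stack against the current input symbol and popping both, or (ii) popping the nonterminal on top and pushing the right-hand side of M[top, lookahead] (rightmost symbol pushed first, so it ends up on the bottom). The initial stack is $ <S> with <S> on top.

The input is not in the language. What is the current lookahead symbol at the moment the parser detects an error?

step 1: stack=$ <S>  input=s v v t s t $  — expand <S> → <N> v <N>
step 2: stack=$ <N> v <N>  input=s v v t s t $  — expand <N> → <A> v
step 3: stack=$ <N> v v <A>  input=s v v t s t $  — expand <A> → s
step 4: stack=$ <N> v v s  input=s v v t s t $  — match s
step 5: stack=$ <N> v v  input=v v t s t $  — match v
step 6: stack=$ <N> v  input=v t s t $  — match v
step 7: stack=$ <N>  input=t s t $  — expand <N> → t s
step 8: stack=$ s t  input=t s t $  — match t
step 9: stack=$ s  input=s t $  — match s
step 10: stack=$  input=t $  — error: stack empty but input remains

t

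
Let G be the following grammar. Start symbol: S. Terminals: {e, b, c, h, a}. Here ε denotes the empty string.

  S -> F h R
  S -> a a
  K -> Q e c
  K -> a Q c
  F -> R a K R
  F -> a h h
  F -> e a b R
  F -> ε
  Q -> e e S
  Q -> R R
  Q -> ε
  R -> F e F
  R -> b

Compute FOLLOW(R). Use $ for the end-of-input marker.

FIRST(S): from S->F h R we get {a, b, e, h}; from S->a a we get {a}. So FIRST(S) = {a, b, e, h}.
FIRST(K): from K->Q e c we get {a, b, e}; from K->a Q c we get {a}. So FIRST(K) = {a, b, e}.
FIRST(F): from F->R a K R we get {a, b, e}; from F->a h h we get {a}; from F->e a b R we get {e}; from F->ε we get {ε}. So FIRST(F) = {ε, a, b, e}.
FIRST(R): from R->F e F we get {a, b, e}; from R->b we get {b}. So FIRST(R) = {a, b, e}.
FIRST(Q): from Q->e e S we get {e}; from Q->R R we get {a, b, e}; from Q->ε we get {ε}. So FIRST(Q) = {ε, a, b, e}.
FOLLOW(S) includes $ since S is the start symbol.
FOLLOW(K): in F->R a K R, K is followed by R with FIRST {a, b, e}. Thus FOLLOW(K) = {a, b, e}.
FOLLOW(Q): in K->Q e c, Q is followed by e c with FIRST {e}; in K->a Q c, Q is followed by c with FIRST {c}. Thus FOLLOW(Q) = {c, e}.
FOLLOW(S): in Q->e e S, the suffix after S is empty, so FOLLOW(S) ⊇ FOLLOW(Q) = {c, e}. Thus FOLLOW(S) = {$, c, e}.
FOLLOW(F): in S->F h R, F is followed by h R with FIRST {h}; in R->F e F (occurrence 1), F is followed by e F with FIRST {e}; in R->F e F (occurrence 2), the suffix after F is empty, so FOLLOW(F) ⊇ FOLLOW(R) = {$, a, b, c, e, h}. Thus FOLLOW(F) = {$, a, b, c, e, h}.
FOLLOW(R): in S->F h R, the suffix after R is empty, so FOLLOW(R) ⊇ FOLLOW(S) = {$, c, e}; in F->R a K R (occurrence 1), R is followed by a K R with FIRST {a}; in F->R a K R (occurrence 2), the suffix after R is empty, so FOLLOW(R) ⊇ FOLLOW(F) = {$, a, b, c, e, h}; in F->e a b R, the suffix after R is empty, so FOLLOW(R) ⊇ FOLLOW(F) = {$, a, b, c, e, h}; in Q->R R (occurrence 1), R is followed by R with FIRST {a, b, e}; in Q->R R (occurrence 2), the suffix after R is empty, so FOLLOW(R) ⊇ FOLLOW(Q) = {c, e}. Thus FOLLOW(R) = {$, a, b, c, e, h}.

{$, a, b, c, e, h}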